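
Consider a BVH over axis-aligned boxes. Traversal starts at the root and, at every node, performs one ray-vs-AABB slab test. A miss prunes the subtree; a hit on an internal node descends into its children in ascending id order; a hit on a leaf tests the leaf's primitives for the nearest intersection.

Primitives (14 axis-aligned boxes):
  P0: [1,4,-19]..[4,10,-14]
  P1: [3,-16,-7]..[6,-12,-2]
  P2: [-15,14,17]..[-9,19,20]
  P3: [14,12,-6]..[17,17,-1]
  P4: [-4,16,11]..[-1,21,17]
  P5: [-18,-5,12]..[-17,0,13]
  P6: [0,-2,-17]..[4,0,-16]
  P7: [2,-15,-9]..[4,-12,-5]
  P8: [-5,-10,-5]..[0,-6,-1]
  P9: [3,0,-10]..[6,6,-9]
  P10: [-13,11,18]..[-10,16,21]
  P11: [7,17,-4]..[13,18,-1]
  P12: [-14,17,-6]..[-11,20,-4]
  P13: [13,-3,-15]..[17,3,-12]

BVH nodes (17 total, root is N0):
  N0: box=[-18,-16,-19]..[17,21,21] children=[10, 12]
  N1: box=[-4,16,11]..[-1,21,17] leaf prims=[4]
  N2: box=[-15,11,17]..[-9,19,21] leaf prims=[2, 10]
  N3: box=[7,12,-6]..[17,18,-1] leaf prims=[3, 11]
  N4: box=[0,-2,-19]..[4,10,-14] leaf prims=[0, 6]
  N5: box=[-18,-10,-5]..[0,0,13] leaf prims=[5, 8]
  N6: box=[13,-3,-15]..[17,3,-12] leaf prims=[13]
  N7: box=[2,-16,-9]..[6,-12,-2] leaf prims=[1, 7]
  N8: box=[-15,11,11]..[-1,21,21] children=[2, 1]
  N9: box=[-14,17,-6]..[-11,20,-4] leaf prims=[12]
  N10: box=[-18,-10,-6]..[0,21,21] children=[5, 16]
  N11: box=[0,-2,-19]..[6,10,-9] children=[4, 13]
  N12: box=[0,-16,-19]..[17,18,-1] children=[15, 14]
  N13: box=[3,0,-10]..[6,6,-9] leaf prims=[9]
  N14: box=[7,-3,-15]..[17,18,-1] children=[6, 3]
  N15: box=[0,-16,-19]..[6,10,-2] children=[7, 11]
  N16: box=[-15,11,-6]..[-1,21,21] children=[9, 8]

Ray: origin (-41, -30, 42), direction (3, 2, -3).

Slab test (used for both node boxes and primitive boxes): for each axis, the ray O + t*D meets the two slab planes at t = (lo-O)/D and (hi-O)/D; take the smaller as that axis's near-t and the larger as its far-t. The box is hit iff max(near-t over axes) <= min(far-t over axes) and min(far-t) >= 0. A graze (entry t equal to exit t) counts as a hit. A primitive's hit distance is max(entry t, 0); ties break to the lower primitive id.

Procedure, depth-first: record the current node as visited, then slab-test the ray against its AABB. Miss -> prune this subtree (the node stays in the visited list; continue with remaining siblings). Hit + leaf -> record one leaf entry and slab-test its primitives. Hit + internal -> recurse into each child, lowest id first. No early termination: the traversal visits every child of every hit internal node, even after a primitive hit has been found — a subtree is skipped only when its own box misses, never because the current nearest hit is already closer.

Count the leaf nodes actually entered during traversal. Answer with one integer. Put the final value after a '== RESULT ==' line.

Traverse from the root:
N0 x:[23/3,58/3] y:[7,51/2] z:[7,61/3] -> hit [23/3,58/3], descend [10, 12]
  N10 x:[23/3,41/3] y:[10,51/2] z:[7,16] -> hit [10,41/3], descend [5, 16]
    N5 x:[23/3,41/3] y:[10,15] z:[29/3,47/3] -> hit [10,41/3] leaf, test {P5(miss), P8(miss)}
    N16 x:[26/3,40/3] y:[41/2,51/2] z:[7,16] -> miss, prune
  N12 x:[41/3,58/3] y:[7,24] z:[43/3,61/3] -> hit [43/3,58/3], descend [14, 15]
    N14 x:[16,58/3] y:[27/2,24] z:[43/3,19] -> hit [16,19], descend [3, 6]
      N3 x:[16,58/3] y:[21,24] z:[43/3,16] -> miss, prune
      N6 x:[18,58/3] y:[27/2,33/2] z:[18,19] -> miss, prune
    N15 x:[41/3,47/3] y:[7,20] z:[44/3,61/3] -> hit [44/3,47/3], descend [7, 11]
      N7 x:[43/3,47/3] y:[7,9] z:[44/3,17] -> miss, prune
      N11 x:[41/3,47/3] y:[14,20] z:[17,61/3] -> miss, prune

order=[0, 10, 5, 16, 12, 14, 3, 6, 15, 7, 11]  |boxes|=11  |leaves|=1  hit=miss

== RESULT ==
1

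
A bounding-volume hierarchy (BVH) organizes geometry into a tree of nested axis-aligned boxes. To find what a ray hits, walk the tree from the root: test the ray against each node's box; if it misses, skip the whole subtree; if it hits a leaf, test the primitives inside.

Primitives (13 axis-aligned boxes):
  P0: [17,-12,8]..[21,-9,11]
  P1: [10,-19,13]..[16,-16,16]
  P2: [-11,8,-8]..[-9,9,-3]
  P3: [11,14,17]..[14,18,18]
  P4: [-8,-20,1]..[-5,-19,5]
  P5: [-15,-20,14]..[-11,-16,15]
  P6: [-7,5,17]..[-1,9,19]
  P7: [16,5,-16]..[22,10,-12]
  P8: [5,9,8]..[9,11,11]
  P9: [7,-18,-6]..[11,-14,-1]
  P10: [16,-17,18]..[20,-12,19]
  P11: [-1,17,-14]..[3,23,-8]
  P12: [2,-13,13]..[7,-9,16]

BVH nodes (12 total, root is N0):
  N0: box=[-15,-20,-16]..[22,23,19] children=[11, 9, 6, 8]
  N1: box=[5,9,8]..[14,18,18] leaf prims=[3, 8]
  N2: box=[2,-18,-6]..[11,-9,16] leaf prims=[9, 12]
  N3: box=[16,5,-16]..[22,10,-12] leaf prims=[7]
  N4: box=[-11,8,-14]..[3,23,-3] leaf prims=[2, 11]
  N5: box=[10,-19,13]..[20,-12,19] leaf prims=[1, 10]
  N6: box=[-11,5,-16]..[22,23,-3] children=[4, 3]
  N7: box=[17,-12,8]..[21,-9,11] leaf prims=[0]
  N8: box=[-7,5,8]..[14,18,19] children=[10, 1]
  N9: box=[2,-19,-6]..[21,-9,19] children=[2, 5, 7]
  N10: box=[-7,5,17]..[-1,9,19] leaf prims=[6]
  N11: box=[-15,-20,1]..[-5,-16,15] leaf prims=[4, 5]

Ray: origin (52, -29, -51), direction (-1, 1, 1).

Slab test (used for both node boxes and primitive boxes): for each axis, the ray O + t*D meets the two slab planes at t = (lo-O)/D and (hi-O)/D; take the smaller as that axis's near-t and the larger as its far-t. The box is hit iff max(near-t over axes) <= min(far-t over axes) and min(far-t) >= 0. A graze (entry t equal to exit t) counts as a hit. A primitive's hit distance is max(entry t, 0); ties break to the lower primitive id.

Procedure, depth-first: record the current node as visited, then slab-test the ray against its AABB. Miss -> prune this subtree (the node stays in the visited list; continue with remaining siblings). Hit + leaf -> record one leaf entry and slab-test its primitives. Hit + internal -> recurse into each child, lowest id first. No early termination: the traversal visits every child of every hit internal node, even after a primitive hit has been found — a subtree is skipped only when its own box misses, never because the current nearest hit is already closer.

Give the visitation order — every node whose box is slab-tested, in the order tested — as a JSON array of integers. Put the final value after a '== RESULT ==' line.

Trace the traversal:
N0 x:[30,67] y:[9,52] z:[35,70] -> hit [35,52], descend [6, 8, 9, 11]
  N6 x:[30,63] y:[34,52] z:[35,48] -> hit [35,48], descend [3, 4]
    N3 x:[30,36] y:[34,39] z:[35,39] -> hit [35,36] leaf, test {P7@t=35}
    N4 x:[49,63] y:[37,52] z:[37,48] -> miss, prune
  N8 x:[38,59] y:[34,47] z:[59,70] -> miss, prune
  N9 x:[31,50] y:[10,20] z:[45,70] -> miss, prune
  N11 x:[57,67] y:[9,13] z:[52,66] -> miss, prune

Visited [0, 6, 3, 4, 8, 9, 11]. Tests: 7 box, 1 leaf. Nearest: P7.

== RESULT ==
[0, 6, 3, 4, 8, 9, 11]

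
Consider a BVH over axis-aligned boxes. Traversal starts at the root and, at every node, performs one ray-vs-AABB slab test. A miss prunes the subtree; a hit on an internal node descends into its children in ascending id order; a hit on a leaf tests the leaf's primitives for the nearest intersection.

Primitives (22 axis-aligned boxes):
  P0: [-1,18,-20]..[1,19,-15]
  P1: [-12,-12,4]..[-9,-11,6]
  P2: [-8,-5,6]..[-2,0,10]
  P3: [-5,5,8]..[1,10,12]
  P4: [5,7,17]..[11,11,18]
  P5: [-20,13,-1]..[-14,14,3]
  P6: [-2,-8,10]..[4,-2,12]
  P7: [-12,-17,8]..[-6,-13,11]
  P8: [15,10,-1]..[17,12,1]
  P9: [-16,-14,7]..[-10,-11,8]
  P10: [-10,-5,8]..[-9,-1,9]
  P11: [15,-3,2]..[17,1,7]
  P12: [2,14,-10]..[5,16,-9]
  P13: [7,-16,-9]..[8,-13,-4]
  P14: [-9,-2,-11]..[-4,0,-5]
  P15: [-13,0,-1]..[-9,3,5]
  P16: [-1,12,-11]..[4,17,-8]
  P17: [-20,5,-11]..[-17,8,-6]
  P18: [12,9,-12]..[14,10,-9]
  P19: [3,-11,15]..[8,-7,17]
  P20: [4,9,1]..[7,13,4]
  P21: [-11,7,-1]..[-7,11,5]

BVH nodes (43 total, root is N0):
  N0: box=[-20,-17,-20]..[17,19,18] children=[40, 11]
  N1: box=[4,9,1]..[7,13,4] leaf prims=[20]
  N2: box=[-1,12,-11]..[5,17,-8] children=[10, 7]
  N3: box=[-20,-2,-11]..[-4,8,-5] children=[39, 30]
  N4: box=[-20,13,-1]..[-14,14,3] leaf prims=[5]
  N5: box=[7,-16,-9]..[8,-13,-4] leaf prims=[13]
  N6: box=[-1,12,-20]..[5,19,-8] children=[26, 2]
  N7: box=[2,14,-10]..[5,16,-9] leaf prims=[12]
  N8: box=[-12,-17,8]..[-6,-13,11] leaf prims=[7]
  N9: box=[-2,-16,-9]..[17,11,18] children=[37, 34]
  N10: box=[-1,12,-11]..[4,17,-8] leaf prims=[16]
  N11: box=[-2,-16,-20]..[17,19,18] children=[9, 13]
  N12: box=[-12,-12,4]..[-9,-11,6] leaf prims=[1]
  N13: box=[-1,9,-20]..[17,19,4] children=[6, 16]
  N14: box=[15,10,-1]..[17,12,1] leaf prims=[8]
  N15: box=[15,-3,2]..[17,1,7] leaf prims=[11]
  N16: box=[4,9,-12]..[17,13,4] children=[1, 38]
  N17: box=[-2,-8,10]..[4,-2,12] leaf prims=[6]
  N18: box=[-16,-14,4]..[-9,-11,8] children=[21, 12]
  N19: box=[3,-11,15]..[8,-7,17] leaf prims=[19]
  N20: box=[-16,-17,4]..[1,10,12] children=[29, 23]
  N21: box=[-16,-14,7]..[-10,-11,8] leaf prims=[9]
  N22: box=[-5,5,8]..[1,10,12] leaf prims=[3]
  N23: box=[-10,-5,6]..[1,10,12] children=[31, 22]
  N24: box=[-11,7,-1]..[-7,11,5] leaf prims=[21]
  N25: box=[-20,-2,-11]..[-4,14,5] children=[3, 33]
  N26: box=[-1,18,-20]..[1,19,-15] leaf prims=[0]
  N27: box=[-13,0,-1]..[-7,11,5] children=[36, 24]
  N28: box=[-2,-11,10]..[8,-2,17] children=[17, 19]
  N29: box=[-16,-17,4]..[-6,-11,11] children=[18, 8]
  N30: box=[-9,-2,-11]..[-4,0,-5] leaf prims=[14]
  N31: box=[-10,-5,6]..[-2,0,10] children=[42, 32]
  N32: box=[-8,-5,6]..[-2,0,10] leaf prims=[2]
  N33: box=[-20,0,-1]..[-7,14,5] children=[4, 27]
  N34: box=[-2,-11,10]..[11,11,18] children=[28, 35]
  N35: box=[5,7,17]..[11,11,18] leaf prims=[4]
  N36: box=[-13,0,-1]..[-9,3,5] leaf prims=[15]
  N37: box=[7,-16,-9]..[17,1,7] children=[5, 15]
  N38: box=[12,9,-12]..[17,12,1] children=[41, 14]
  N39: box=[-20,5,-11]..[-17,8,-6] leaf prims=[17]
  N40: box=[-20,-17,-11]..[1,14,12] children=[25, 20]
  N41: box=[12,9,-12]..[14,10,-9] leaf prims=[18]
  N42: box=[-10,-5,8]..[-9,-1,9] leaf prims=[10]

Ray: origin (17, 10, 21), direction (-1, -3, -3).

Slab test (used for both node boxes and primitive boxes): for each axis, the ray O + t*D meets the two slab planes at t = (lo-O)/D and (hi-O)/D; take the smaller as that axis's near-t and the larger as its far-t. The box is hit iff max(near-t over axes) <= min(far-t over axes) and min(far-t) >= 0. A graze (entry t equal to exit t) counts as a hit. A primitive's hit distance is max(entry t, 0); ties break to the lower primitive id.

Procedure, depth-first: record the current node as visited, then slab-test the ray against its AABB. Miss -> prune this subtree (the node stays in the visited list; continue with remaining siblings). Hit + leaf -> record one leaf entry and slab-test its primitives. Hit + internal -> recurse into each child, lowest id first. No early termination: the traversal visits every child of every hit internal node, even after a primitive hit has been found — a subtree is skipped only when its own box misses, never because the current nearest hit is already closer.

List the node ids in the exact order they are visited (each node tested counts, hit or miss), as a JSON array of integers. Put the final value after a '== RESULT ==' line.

Trace the traversal:
N0 x:[0,37] y:[-3,9] z:[1,41/3] -> hit [1,9], descend [11, 40]
  N11 x:[0,19] y:[-3,26/3] z:[1,41/3] -> hit [1,26/3], descend [9, 13]
    N9 x:[0,19] y:[-1/3,26/3] z:[1,10] -> hit [1,26/3], descend [34, 37]
      N34 x:[6,19] y:[-1/3,7] z:[1,11/3] -> miss, prune
      N37 x:[0,10] y:[3,26/3] z:[14/3,10] -> hit [14/3,26/3], descend [5, 15]
        N5 x:[9,10] y:[23/3,26/3] z:[25/3,10] -> miss, prune
        N15 x:[0,2] y:[3,13/3] z:[14/3,19/3] -> miss, prune
    N13 x:[0,18] y:[-3,1/3] z:[17/3,41/3] -> miss, prune
  N40 x:[16,37] y:[-4/3,9] z:[3,32/3] -> miss, prune

9 AABB tests over nodes [0, 11, 9, 34, 37, 5, 15, 13, 40]; 0 leaves entered; closest miss.

== RESULT ==
[0, 11, 9, 34, 37, 5, 15, 13, 40]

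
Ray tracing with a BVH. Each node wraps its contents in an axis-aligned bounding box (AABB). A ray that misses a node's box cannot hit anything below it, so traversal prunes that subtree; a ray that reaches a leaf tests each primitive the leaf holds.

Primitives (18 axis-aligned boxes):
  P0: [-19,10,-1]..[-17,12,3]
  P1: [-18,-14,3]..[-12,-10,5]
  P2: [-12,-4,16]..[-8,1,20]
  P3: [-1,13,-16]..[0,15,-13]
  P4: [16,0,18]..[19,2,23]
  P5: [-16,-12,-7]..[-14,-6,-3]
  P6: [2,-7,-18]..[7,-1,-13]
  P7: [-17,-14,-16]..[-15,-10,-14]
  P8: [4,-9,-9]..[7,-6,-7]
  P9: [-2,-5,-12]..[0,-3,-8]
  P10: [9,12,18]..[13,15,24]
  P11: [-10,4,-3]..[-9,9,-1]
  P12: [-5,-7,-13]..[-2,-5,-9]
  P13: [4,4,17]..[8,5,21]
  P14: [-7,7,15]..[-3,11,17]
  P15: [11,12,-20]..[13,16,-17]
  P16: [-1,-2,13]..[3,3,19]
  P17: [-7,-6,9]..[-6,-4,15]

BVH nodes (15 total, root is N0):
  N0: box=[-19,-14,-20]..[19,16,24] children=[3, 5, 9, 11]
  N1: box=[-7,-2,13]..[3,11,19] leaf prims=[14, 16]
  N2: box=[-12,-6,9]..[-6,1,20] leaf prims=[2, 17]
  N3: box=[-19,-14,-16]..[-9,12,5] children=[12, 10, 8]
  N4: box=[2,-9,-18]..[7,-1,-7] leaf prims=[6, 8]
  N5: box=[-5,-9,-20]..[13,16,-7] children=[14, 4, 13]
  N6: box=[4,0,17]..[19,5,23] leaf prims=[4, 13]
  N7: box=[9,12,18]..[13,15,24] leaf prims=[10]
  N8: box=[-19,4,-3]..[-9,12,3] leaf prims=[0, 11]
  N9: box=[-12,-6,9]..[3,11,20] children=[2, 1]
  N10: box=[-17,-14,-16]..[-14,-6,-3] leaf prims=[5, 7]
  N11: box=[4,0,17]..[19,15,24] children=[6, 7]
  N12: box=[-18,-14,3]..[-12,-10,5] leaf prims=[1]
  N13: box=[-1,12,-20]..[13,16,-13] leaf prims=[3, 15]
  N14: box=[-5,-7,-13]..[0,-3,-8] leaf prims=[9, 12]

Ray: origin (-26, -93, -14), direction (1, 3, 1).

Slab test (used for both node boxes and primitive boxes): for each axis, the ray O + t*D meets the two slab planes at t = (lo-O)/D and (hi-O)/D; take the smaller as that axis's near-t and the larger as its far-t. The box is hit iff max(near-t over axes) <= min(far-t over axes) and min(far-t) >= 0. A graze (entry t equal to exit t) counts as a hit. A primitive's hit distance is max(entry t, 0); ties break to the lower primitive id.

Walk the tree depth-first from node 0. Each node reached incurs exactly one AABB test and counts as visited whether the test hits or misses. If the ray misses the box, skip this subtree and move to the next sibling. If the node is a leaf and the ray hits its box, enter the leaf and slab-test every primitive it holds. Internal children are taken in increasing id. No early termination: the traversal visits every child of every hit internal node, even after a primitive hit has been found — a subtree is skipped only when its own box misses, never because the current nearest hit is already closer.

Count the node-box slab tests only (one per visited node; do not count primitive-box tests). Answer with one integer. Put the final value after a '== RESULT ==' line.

Traverse from the root:
N0 x:[7,45] y:[79/3,109/3] z:[-6,38] -> hit [79/3,109/3], descend [3, 5, 9, 11]
  N3 x:[7,17] y:[79/3,35] z:[-2,19] -> miss, prune
  N5 x:[21,39] y:[28,109/3] z:[-6,7] -> miss, prune
  N9 x:[14,29] y:[29,104/3] z:[23,34] -> hit [29,29], descend [1, 2]
    N1 x:[19,29] y:[91/3,104/3] z:[27,33] -> miss, prune
    N2 x:[14,20] y:[29,94/3] z:[23,34] -> miss, prune
  N11 x:[30,45] y:[31,36] z:[31,38] -> hit [31,36], descend [6, 7]
    N6 x:[30,45] y:[31,98/3] z:[31,37] -> hit [31,98/3] leaf, test {P4(miss), P13@t=97/3}
    N7 x:[35,39] y:[35,36] z:[32,38] -> hit [35,36] leaf, test {P10@t=35}

order=[0, 3, 5, 9, 1, 2, 11, 6, 7]  |boxes|=9  |leaves|=2  hit=P13

== RESULT ==
9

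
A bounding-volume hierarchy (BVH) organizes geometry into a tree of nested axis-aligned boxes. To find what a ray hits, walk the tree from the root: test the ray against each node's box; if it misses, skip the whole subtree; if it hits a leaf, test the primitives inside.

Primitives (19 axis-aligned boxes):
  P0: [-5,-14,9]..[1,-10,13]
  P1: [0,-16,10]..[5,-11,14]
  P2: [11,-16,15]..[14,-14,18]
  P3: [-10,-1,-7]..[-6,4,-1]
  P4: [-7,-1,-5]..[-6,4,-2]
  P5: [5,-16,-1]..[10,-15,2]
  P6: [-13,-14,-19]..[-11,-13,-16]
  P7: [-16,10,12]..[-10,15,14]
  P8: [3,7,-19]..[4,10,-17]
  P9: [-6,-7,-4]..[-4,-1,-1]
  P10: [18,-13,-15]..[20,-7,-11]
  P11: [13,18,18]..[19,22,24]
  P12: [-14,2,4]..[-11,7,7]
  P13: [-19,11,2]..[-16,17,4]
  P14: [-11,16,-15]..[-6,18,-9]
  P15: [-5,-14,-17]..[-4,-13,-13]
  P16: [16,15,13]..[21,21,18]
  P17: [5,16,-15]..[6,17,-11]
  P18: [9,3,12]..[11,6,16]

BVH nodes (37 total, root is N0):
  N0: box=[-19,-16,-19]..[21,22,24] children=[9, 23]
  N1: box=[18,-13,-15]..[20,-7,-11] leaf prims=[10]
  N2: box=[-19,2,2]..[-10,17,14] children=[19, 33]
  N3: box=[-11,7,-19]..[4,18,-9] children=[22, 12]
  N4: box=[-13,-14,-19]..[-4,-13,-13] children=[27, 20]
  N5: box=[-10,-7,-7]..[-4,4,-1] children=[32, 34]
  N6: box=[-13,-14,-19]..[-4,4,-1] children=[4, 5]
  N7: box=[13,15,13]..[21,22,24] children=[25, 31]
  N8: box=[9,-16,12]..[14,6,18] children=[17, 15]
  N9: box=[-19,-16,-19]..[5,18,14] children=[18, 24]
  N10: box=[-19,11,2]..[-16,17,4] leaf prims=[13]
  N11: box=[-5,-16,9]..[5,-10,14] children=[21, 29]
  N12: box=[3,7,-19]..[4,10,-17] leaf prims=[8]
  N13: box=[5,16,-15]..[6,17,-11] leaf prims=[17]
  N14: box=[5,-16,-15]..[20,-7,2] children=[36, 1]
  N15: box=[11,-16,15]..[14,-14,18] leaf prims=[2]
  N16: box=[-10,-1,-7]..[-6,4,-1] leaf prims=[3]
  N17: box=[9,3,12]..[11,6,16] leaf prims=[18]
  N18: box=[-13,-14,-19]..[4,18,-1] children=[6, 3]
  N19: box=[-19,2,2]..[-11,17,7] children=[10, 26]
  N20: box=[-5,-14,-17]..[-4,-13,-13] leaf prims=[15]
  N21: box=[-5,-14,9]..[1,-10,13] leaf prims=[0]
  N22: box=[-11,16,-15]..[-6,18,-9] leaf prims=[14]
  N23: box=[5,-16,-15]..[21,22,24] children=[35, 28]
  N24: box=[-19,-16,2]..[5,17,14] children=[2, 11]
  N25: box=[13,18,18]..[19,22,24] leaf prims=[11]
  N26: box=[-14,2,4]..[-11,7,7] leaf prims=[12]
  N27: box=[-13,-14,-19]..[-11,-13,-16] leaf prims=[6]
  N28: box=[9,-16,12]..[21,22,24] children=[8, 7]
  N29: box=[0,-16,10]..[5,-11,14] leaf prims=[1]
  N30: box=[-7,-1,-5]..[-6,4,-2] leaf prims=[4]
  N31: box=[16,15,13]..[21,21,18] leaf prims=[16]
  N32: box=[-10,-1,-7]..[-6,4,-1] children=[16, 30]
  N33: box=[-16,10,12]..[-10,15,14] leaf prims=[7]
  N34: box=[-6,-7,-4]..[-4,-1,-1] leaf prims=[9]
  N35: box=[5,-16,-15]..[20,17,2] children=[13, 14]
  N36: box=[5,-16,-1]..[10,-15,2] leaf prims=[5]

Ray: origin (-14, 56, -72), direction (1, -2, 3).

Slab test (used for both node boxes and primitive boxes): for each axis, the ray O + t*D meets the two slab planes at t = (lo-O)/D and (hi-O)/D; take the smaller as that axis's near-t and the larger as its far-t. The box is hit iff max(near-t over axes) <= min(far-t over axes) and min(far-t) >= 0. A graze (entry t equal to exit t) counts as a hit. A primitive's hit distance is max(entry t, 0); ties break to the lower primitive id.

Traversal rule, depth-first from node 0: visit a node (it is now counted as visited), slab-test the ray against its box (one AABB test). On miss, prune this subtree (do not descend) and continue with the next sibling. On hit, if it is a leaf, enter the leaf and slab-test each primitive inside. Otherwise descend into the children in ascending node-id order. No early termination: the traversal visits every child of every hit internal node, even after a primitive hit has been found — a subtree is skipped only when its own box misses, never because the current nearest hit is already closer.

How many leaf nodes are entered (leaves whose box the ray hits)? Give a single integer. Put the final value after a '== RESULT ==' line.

Walk:
N0 x:[-5,35] y:[17,36] z:[53/3,32] -> hit [53/3,32], descend [9, 23]
  N9 x:[-5,19] y:[19,36] z:[53/3,86/3] -> hit [19,19], descend [18, 24]
    N18 x:[1,18] y:[19,35] z:[53/3,71/3] -> miss, prune
    N24 x:[-5,19] y:[39/2,36] z:[74/3,86/3] -> miss, prune
  N23 x:[19,35] y:[17,36] z:[19,32] -> hit [19,32], descend [28, 35]
    N28 x:[23,35] y:[17,36] z:[28,32] -> hit [28,32], descend [7, 8]
      N7 x:[27,35] y:[17,41/2] z:[85/3,32] -> miss, prune
      N8 x:[23,28] y:[25,36] z:[28,30] -> hit [28,28], descend [15, 17]
        N15 x:[25,28] y:[35,36] z:[29,30] -> miss, prune
        N17 x:[23,25] y:[25,53/2] z:[28,88/3] -> miss, prune
    N35 x:[19,34] y:[39/2,36] z:[19,74/3] -> hit [39/2,74/3], descend [13, 14]
      N13 x:[19,20] y:[39/2,20] z:[19,61/3] -> hit [39/2,20] leaf, test {P17@t=39/2}
      N14 x:[19,34] y:[63/2,36] z:[19,74/3] -> miss, prune

order=[0, 9, 18, 24, 23, 28, 7, 8, 15, 17, 35, 13, 14]  |boxes|=13  |leaves|=1  hit=P17

== RESULT ==
1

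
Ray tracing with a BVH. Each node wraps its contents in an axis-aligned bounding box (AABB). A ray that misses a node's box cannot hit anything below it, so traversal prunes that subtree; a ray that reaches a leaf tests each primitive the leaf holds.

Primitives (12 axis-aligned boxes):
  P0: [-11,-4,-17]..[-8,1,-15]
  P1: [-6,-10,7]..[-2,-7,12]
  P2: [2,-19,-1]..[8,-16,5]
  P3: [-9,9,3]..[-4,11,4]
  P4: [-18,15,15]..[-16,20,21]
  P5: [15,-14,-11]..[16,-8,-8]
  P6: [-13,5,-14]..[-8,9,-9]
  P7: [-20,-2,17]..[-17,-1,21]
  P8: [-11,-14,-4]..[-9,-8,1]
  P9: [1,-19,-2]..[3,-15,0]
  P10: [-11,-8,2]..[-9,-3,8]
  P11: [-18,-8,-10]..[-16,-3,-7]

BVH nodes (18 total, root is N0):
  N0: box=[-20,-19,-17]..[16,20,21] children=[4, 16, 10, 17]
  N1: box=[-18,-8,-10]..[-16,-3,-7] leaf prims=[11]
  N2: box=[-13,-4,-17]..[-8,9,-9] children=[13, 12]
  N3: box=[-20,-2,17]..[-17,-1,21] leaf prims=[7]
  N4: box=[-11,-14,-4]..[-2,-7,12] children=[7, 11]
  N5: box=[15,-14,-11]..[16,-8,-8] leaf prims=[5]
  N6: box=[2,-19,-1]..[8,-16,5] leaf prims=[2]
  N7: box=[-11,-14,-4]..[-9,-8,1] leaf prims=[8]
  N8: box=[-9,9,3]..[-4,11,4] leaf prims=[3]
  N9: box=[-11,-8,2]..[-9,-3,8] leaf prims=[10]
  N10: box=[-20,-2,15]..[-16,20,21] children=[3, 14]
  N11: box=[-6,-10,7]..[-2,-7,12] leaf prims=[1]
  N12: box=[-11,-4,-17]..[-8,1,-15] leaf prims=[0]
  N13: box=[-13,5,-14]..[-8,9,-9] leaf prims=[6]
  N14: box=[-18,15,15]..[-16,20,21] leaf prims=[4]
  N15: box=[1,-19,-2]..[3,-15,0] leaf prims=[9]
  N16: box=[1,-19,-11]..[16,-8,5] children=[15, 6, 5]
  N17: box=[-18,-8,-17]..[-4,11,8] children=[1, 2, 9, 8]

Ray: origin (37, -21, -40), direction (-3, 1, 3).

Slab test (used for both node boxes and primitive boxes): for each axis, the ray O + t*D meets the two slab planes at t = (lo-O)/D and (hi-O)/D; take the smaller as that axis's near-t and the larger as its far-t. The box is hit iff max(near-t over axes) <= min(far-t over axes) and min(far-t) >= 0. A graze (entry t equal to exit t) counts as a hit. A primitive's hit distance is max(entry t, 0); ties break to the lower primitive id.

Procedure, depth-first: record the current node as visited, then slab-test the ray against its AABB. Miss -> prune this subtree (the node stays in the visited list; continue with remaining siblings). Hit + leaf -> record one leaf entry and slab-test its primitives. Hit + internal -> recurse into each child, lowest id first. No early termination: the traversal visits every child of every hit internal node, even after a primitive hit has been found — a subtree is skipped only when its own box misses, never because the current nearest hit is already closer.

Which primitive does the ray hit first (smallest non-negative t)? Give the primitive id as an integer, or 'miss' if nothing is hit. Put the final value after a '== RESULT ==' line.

Traverse from the root:
N0 x:[7,19] y:[2,41] z:[23/3,61/3] -> hit [23/3,19], descend [4, 10, 16, 17]
  N4 x:[13,16] y:[7,14] z:[12,52/3] -> hit [13,14], descend [7, 11]
    N7 x:[46/3,16] y:[7,13] z:[12,41/3] -> miss, prune
    N11 x:[13,43/3] y:[11,14] z:[47/3,52/3] -> miss, prune
  N10 x:[53/3,19] y:[19,41] z:[55/3,61/3] -> hit [19,19], descend [3, 14]
    N3 x:[18,19] y:[19,20] z:[19,61/3] -> hit [19,19] leaf, test {P7@t=19}
    N14 x:[53/3,55/3] y:[36,41] z:[55/3,61/3] -> miss, prune
  N16 x:[7,12] y:[2,13] z:[29/3,15] -> hit [29/3,12], descend [5, 6, 15]
    N5 x:[7,22/3] y:[7,13] z:[29/3,32/3] -> miss, prune
    N6 x:[29/3,35/3] y:[2,5] z:[13,15] -> miss, prune
    N15 x:[34/3,12] y:[2,6] z:[38/3,40/3] -> miss, prune
  N17 x:[41/3,55/3] y:[13,32] z:[23/3,16] -> hit [41/3,16], descend [1, 2, 8, 9]
    N1 x:[53/3,55/3] y:[13,18] z:[10,11] -> miss, prune
    N2 x:[15,50/3] y:[17,30] z:[23/3,31/3] -> miss, prune
    N8 x:[41/3,46/3] y:[30,32] z:[43/3,44/3] -> miss, prune
    N9 x:[46/3,16] y:[13,18] z:[14,16] -> hit [46/3,16] leaf, test {P10@t=46/3}

16 AABB tests over nodes [0, 4, 7, 11, 10, 3, 14, 16, 5, 6, 15, 17, 1, 2, 8, 9]; 2 leaves entered; closest P10.

== RESULT ==
10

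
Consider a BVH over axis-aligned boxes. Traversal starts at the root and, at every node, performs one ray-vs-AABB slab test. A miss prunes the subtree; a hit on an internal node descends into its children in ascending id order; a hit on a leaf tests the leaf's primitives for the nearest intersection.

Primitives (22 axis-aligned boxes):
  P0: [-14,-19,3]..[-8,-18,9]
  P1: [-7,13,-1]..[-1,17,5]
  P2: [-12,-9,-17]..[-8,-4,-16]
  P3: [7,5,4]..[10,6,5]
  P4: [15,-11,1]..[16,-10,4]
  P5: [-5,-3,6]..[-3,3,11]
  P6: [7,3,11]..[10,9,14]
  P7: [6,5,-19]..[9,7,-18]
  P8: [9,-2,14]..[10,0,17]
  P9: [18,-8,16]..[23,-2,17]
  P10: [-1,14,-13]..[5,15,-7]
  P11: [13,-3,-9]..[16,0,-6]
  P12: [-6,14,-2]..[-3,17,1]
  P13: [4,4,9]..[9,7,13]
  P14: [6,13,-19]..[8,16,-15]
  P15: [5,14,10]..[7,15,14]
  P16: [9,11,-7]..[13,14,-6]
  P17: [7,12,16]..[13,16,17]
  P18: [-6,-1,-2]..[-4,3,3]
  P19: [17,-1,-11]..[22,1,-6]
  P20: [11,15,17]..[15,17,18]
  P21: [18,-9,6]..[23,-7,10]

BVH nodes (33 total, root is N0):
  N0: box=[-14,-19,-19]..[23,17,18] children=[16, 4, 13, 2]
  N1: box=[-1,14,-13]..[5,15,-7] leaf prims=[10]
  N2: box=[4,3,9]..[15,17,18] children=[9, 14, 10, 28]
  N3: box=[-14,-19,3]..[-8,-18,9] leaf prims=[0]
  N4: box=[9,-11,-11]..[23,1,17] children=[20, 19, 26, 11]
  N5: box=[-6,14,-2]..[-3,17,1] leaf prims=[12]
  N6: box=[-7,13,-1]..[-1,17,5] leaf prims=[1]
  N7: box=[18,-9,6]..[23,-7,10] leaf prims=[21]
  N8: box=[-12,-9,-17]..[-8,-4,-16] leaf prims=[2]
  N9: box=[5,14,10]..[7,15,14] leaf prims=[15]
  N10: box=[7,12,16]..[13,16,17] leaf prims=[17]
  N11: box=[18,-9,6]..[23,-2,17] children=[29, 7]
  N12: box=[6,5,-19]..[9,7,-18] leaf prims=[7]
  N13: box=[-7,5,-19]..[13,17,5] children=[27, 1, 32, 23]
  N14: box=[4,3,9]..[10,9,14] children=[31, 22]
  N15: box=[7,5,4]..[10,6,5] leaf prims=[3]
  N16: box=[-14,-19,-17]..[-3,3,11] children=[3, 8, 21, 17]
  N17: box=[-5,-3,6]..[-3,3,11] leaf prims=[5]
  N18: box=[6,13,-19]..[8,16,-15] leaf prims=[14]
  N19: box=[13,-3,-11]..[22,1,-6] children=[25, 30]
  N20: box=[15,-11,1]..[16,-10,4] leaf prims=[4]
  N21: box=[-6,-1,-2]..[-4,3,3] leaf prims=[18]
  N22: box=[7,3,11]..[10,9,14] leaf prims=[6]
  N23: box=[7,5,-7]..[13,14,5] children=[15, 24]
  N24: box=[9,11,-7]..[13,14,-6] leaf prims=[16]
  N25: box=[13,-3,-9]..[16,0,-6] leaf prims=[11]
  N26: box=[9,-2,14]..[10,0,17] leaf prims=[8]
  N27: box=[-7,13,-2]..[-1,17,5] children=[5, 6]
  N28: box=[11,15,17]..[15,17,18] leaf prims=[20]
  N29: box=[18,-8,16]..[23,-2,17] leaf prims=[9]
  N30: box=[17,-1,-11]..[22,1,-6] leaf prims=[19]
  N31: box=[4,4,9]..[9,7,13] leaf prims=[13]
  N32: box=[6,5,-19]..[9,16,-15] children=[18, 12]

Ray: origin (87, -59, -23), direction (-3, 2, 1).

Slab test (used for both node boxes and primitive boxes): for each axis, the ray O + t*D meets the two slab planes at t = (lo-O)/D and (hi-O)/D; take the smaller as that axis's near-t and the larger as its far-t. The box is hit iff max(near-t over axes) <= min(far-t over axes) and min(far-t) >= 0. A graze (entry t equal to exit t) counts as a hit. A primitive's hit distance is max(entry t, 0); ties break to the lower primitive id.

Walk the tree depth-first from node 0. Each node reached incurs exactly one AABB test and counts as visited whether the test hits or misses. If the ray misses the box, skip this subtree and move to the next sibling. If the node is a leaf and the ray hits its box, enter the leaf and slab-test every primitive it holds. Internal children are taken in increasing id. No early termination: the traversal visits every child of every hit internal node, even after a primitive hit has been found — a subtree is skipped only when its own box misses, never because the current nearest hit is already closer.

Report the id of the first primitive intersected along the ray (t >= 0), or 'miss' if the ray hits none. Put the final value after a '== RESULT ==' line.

Walk:
N0 x:[64/3,101/3] y:[20,38] z:[4,41] -> hit [64/3,101/3], descend [2, 4, 13, 16]
  N2 x:[24,83/3] y:[31,38] z:[32,41] -> miss, prune
  N4 x:[64/3,26] y:[24,30] z:[12,40] -> hit [24,26], descend [11, 19, 20, 26]
    N11 x:[64/3,23] y:[25,57/2] z:[29,40] -> miss, prune
    N19 x:[65/3,74/3] y:[28,30] z:[12,17] -> miss, prune
    N20 x:[71/3,24] y:[24,49/2] z:[24,27] -> hit [24,24] leaf, test {P4@t=24}
    N26 x:[77/3,26] y:[57/2,59/2] z:[37,40] -> miss, prune
  N13 x:[74/3,94/3] y:[32,38] z:[4,28] -> miss, prune
  N16 x:[30,101/3] y:[20,31] z:[6,34] -> hit [30,31], descend [3, 8, 17, 21]
    N3 x:[95/3,101/3] y:[20,41/2] z:[26,32] -> miss, prune
    N8 x:[95/3,33] y:[25,55/2] z:[6,7] -> miss, prune
    N17 x:[30,92/3] y:[28,31] z:[29,34] -> hit [30,92/3] leaf, test {P5@t=30}
    N21 x:[91/3,31] y:[29,31] z:[21,26] -> miss, prune

13 AABB tests over nodes [0, 2, 4, 11, 19, 20, 26, 13, 16, 3, 8, 17, 21]; 2 leaves entered; closest P4.

== RESULT ==
4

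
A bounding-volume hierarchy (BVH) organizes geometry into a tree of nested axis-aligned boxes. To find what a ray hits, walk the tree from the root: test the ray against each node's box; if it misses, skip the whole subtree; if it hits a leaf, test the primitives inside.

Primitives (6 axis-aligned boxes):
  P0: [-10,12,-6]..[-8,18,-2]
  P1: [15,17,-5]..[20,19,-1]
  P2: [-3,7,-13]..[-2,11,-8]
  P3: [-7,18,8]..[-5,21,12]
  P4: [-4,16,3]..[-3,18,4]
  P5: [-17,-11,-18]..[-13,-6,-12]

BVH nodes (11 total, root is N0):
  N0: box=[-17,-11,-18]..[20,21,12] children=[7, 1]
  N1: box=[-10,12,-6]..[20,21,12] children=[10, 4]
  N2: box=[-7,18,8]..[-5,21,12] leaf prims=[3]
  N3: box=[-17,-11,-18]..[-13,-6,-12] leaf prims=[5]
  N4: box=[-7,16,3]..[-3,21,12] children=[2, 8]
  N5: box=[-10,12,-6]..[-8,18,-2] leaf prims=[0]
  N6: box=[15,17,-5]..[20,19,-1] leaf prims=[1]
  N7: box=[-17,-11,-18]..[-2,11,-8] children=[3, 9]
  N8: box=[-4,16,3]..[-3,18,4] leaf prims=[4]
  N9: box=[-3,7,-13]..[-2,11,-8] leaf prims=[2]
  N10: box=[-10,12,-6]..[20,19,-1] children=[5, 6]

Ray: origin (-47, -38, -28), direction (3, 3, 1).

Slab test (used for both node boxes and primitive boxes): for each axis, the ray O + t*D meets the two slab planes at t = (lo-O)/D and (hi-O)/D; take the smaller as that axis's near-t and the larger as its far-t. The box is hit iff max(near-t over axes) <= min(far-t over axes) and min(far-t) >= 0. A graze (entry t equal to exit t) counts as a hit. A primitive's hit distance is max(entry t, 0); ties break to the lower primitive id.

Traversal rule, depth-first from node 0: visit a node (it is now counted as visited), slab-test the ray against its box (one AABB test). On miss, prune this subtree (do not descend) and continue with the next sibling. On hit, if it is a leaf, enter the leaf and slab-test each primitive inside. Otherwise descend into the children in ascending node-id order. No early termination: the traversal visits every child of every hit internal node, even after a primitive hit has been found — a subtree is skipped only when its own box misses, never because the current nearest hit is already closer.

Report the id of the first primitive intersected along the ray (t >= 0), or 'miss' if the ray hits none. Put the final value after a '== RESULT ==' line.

Trace the traversal:
N0 x:[10,67/3] y:[9,59/3] z:[10,40] -> hit [10,59/3], descend [1, 7]
  N1 x:[37/3,67/3] y:[50/3,59/3] z:[22,40] -> miss, prune
  N7 x:[10,15] y:[9,49/3] z:[10,20] -> hit [10,15], descend [3, 9]
    N3 x:[10,34/3] y:[9,32/3] z:[10,16] -> hit [10,32/3] leaf, test {P5@t=10}
    N9 x:[44/3,15] y:[15,49/3] z:[15,20] -> hit [15,15] leaf, test {P2@t=15}

5 AABB tests over nodes [0, 1, 7, 3, 9]; 2 leaves entered; closest P5.

== RESULT ==
5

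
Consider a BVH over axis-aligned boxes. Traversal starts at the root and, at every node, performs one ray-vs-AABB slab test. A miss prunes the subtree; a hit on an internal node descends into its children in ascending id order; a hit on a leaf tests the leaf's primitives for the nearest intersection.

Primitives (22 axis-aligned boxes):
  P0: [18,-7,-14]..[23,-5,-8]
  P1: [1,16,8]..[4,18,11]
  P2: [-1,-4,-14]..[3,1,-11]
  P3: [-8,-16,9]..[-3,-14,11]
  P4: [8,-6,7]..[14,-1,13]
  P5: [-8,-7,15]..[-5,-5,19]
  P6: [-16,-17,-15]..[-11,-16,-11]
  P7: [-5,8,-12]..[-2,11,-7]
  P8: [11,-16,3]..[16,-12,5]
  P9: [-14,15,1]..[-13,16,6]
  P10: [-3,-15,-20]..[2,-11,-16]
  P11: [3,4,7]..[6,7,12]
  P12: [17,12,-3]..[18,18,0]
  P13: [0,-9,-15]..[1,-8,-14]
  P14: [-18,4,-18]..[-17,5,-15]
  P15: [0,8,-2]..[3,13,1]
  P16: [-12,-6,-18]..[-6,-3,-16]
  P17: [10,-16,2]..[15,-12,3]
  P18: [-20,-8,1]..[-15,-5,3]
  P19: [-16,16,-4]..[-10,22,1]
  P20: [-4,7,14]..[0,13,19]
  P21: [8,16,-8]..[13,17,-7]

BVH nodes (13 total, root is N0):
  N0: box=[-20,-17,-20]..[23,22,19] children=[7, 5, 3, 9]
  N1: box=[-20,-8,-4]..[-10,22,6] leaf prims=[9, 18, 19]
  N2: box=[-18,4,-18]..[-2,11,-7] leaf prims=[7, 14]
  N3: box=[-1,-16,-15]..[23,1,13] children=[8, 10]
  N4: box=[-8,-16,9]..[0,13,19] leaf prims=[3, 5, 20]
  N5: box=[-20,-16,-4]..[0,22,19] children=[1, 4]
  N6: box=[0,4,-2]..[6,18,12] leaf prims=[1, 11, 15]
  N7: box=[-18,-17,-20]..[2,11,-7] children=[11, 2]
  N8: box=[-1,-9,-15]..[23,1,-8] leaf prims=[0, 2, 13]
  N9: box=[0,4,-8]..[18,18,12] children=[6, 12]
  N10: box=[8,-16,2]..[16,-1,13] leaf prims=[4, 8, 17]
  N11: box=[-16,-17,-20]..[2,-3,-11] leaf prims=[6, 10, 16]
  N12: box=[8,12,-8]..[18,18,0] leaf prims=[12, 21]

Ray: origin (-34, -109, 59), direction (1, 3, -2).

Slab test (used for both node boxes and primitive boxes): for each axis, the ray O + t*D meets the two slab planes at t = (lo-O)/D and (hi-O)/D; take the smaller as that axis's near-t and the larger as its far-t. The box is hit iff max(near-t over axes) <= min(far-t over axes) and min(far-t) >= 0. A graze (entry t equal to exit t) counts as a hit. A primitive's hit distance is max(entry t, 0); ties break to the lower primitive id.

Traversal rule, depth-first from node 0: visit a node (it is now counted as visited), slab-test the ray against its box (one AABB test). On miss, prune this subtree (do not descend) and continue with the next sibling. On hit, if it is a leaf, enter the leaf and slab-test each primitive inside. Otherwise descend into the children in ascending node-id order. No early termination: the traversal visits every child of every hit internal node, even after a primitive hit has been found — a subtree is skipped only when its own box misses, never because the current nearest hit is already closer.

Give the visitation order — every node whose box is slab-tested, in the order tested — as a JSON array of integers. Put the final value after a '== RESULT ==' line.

Walk:
N0 x:[14,57] y:[92/3,131/3] z:[20,79/2] -> hit [92/3,79/2], descend [3, 5, 7, 9]
  N3 x:[33,57] y:[31,110/3] z:[23,37] -> hit [33,110/3], descend [8, 10]
    N8 x:[33,57] y:[100/3,110/3] z:[67/2,37] -> hit [67/2,110/3] leaf, test {P0(miss), P2@t=35, P13(miss)}
    N10 x:[42,50] y:[31,36] z:[23,57/2] -> miss, prune
  N5 x:[14,34] y:[31,131/3] z:[20,63/2] -> hit [31,63/2], descend [1, 4]
    N1 x:[14,24] y:[101/3,131/3] z:[53/2,63/2] -> miss, prune
    N4 x:[26,34] y:[31,122/3] z:[20,25] -> miss, prune
  N7 x:[16,36] y:[92/3,40] z:[33,79/2] -> hit [33,36], descend [2, 11]
    N2 x:[16,32] y:[113/3,40] z:[33,77/2] -> miss, prune
    N11 x:[18,36] y:[92/3,106/3] z:[35,79/2] -> hit [35,106/3] leaf, test {P6(miss), P10(miss), P16(miss)}
  N9 x:[34,52] y:[113/3,127/3] z:[47/2,67/2] -> miss, prune

Summary -> nodes [0, 3, 8, 10, 5, 1, 4, 7, 2, 11, 9]; box-tests=11; leaf-entries=2; first=P2

== RESULT ==
[0, 3, 8, 10, 5, 1, 4, 7, 2, 11, 9]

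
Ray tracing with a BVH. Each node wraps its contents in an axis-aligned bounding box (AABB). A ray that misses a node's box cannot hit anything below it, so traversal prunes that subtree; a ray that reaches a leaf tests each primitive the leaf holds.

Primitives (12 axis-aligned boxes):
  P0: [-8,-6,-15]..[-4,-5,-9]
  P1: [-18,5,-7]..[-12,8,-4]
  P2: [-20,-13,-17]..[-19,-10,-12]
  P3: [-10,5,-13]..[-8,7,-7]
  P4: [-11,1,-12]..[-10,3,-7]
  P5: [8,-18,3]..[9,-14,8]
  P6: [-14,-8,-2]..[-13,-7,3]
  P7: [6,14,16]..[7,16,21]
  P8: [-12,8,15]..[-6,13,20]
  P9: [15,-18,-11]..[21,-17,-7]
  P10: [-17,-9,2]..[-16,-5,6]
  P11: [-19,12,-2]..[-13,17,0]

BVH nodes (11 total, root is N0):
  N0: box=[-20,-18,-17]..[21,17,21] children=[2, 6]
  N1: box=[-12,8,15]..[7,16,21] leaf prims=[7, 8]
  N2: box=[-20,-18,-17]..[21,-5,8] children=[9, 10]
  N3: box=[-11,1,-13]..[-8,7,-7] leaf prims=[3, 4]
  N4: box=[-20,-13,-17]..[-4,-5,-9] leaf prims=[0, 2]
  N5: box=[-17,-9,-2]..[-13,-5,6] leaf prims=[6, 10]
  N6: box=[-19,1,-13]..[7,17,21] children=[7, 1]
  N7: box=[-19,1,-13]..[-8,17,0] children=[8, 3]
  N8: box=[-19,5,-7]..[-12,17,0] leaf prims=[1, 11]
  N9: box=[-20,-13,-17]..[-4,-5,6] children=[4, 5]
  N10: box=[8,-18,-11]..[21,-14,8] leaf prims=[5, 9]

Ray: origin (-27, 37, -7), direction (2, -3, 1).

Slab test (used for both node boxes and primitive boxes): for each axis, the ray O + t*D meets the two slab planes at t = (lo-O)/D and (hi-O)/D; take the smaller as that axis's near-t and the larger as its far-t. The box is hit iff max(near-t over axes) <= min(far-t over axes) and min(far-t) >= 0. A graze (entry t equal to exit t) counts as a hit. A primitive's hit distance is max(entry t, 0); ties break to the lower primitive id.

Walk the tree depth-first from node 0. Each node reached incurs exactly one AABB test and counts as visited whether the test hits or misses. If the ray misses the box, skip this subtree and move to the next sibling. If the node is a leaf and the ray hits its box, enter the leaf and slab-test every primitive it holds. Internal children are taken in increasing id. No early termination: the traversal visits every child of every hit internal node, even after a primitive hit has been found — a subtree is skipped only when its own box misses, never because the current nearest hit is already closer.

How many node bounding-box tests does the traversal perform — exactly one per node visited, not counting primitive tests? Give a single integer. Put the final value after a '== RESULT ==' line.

Traverse from the root:
N0 x:[7/2,24] y:[20/3,55/3] z:[-10,28] -> hit [20/3,55/3], descend [2, 6]
  N2 x:[7/2,24] y:[14,55/3] z:[-10,15] -> hit [14,15], descend [9, 10]
    N9 x:[7/2,23/2] y:[14,50/3] z:[-10,13] -> miss, prune
    N10 x:[35/2,24] y:[17,55/3] z:[-4,15] -> miss, prune
  N6 x:[4,17] y:[20/3,12] z:[-6,28] -> hit [20/3,12], descend [1, 7]
    N1 x:[15/2,17] y:[7,29/3] z:[22,28] -> miss, prune
    N7 x:[4,19/2] y:[20/3,12] z:[-6,7] -> hit [20/3,7], descend [3, 8]
      N3 x:[8,19/2] y:[10,12] z:[-6,0] -> miss, prune
      N8 x:[4,15/2] y:[20/3,32/3] z:[0,7] -> hit [20/3,7] leaf, test {P1(miss), P11@t=20/3}

order=[0, 2, 9, 10, 6, 1, 7, 3, 8]  |boxes|=9  |leaves|=1  hit=P11

== RESULT ==
9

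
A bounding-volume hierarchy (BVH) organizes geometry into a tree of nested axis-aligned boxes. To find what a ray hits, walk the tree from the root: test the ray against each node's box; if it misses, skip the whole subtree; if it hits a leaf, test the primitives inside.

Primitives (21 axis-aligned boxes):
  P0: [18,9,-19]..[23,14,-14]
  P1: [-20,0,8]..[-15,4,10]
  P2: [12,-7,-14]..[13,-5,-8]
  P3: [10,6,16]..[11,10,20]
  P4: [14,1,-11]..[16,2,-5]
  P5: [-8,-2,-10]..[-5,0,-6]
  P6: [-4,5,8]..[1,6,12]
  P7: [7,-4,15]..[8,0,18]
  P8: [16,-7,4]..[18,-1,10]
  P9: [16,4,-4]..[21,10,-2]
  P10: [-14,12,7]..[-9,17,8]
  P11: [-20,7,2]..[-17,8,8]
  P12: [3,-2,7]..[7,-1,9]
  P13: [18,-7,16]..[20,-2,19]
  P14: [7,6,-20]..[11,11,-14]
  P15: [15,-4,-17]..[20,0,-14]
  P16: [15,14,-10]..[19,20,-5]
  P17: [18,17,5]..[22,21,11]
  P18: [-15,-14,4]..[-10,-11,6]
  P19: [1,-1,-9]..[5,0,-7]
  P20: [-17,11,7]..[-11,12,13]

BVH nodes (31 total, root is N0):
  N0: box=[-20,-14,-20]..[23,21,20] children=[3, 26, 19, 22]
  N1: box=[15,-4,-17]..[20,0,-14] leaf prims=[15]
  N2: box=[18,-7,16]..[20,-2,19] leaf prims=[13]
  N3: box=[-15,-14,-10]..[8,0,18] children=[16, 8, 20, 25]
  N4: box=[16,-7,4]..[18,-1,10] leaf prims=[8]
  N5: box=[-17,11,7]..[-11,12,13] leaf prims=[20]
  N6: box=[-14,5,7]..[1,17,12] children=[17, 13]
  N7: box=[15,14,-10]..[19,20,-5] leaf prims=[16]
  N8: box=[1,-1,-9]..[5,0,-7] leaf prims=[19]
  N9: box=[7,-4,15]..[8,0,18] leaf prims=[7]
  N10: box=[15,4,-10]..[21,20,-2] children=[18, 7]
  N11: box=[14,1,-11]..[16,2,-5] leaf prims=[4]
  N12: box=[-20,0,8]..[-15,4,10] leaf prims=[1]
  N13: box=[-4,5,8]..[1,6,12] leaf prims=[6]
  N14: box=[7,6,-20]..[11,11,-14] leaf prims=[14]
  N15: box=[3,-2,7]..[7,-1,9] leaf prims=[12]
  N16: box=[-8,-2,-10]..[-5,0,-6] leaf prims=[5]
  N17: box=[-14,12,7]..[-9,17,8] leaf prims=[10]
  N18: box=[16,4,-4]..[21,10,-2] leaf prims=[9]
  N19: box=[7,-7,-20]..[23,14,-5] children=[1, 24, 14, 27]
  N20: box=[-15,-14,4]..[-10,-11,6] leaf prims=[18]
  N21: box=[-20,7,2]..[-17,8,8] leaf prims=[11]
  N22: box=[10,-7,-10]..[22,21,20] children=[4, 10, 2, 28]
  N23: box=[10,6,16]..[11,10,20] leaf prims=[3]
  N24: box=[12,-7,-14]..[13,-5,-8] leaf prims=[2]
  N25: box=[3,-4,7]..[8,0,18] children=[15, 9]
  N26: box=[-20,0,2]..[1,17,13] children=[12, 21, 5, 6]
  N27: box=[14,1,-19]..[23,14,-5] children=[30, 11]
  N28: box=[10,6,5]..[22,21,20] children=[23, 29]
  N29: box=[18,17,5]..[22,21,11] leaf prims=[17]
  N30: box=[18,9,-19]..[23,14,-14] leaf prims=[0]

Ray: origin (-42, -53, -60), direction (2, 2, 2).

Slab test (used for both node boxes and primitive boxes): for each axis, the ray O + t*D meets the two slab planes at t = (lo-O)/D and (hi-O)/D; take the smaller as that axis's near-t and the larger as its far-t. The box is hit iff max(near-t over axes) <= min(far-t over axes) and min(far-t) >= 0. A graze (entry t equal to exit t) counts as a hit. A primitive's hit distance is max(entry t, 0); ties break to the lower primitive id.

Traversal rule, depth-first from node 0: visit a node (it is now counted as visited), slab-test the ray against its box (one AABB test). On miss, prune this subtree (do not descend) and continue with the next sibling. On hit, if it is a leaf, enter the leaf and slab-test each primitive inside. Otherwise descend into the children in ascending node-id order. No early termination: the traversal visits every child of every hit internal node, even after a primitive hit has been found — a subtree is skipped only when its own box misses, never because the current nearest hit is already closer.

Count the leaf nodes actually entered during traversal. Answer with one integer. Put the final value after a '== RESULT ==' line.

Trace the traversal:
N0 x:[11,65/2] y:[39/2,37] z:[20,40] -> hit [20,65/2], descend [3, 19, 22, 26]
  N3 x:[27/2,25] y:[39/2,53/2] z:[25,39] -> hit [25,25], descend [8, 16, 20, 25]
    N8 x:[43/2,47/2] y:[26,53/2] z:[51/2,53/2] -> miss, prune
    N16 x:[17,37/2] y:[51/2,53/2] z:[25,27] -> miss, prune
    N20 x:[27/2,16] y:[39/2,21] z:[32,33] -> miss, prune
    N25 x:[45/2,25] y:[49/2,53/2] z:[67/2,39] -> miss, prune
  N19 x:[49/2,65/2] y:[23,67/2] z:[20,55/2] -> hit [49/2,55/2], descend [1, 14, 24, 27]
    N1 x:[57/2,31] y:[49/2,53/2] z:[43/2,23] -> miss, prune
    N14 x:[49/2,53/2] y:[59/2,32] z:[20,23] -> miss, prune
    N24 x:[27,55/2] y:[23,24] z:[23,26] -> miss, prune
    N27 x:[28,65/2] y:[27,67/2] z:[41/2,55/2] -> miss, prune
  N22 x:[26,32] y:[23,37] z:[25,40] -> hit [26,32], descend [2, 4, 10, 28]
    N2 x:[30,31] y:[23,51/2] z:[38,79/2] -> miss, prune
    N4 x:[29,30] y:[23,26] z:[32,35] -> miss, prune
    N10 x:[57/2,63/2] y:[57/2,73/2] z:[25,29] -> hit [57/2,29], descend [7, 18]
      N7 x:[57/2,61/2] y:[67/2,73/2] z:[25,55/2] -> miss, prune
      N18 x:[29,63/2] y:[57/2,63/2] z:[28,29] -> hit [29,29] leaf, test {P9@t=29}
    N28 x:[26,32] y:[59/2,37] z:[65/2,40] -> miss, prune
  N26 x:[11,43/2] y:[53/2,35] z:[31,73/2] -> miss, prune

order=[0, 3, 8, 16, 20, 25, 19, 1, 14, 24, 27, 22, 2, 4, 10, 7, 18, 28, 26]  |boxes|=19  |leaves|=1  hit=P9

== RESULT ==
1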